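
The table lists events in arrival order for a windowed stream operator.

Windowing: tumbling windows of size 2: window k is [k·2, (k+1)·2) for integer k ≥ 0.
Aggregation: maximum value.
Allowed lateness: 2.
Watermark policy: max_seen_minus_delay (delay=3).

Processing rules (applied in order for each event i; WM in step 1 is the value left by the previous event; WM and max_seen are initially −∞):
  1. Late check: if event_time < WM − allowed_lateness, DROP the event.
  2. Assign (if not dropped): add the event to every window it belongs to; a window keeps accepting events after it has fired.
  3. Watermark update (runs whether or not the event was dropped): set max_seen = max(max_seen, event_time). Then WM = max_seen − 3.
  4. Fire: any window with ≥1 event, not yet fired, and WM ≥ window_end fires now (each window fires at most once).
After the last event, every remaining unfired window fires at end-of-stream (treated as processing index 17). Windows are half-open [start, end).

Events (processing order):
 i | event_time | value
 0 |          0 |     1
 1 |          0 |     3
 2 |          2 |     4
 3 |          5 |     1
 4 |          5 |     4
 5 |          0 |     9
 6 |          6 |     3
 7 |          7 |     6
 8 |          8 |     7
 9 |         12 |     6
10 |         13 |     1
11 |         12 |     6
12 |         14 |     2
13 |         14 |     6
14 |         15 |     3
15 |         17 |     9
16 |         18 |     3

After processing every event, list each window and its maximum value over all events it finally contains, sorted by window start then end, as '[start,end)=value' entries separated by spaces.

i=0 t=0 v=1: → [0,2); WM=-3
i=1 t=0 v=3: → [0,2); WM=-3
i=2 t=2 v=4: → [2,4); WM=-1
i=3 t=5 v=1: → [4,6); WM=2; [0,2) fires=3
i=4 t=5 v=4: → [4,6); WM=2
i=5 t=0 v=9: → [0,2); WM=2
i=6 t=6 v=3: → [6,8); WM=3
i=7 t=7 v=6: → [6,8); WM=4; [2,4) fires=4
i=8 t=8 v=7: → [8,10); WM=5
i=9 t=12 v=6: → [12,14); WM=9; [4,6) fires=4 [6,8) fires=6
i=10 t=13 v=1: → [12,14); WM=10; [8,10) fires=7
i=11 t=12 v=6: → [12,14); WM=10
i=12 t=14 v=2: → [14,16); WM=11
i=13 t=14 v=6: → [14,16); WM=11
i=14 t=15 v=3: → [14,16); WM=12
i=15 t=17 v=9: → [16,18); WM=14; [12,14) fires=6
i=16 t=18 v=3: → [18,20); WM=15

[0,2)=9 [2,4)=4 [4,6)=4 [6,8)=6 [8,10)=7 [12,14)=6 [14,16)=6 [16,18)=9 [18,20)=3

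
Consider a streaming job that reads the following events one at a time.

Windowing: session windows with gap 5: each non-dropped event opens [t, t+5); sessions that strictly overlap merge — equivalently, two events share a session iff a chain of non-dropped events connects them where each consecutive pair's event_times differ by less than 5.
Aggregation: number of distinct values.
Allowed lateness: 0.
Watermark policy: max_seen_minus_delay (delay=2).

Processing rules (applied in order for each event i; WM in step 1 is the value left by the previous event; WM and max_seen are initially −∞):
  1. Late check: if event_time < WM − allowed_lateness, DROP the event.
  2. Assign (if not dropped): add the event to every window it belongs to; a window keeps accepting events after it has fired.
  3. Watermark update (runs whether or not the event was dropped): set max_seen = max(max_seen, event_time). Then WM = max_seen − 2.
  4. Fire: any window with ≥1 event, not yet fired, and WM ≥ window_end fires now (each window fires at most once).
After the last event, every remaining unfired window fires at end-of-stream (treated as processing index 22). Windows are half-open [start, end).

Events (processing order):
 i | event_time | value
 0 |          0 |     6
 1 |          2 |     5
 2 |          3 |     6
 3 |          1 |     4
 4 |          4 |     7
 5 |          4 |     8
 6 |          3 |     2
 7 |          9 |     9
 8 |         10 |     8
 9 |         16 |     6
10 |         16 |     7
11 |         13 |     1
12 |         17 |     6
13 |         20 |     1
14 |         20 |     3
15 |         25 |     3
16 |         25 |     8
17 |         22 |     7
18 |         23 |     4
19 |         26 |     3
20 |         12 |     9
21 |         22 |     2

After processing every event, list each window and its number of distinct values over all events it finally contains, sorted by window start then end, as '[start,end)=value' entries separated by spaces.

i=0 t=0 v=6: → [0,5); WM=-2
i=1 t=2 v=5: → [0,7); WM=0
i=2 t=3 v=6: → [0,8); WM=1
i=3 t=1 v=4: → [0,8); WM=1
i=4 t=4 v=7: → [0,9); WM=2
i=5 t=4 v=8: → [0,9); WM=2
i=6 t=3 v=2: → [0,9); WM=2
i=7 t=9 v=9: → [9,14); WM=7
i=8 t=10 v=8: → [9,15); WM=8
i=9 t=16 v=6: → [16,21); WM=14
i=10 t=16 v=7: → [16,21); WM=14
i=11 t=13 v=1: DROP (t<14-0); WM=14
i=12 t=17 v=6: → [16,22); WM=15
i=13 t=20 v=1: → [16,25); WM=18
i=14 t=20 v=3: → [16,25); WM=18
i=15 t=25 v=3: → [25,30); WM=23
i=16 t=25 v=8: → [25,30); WM=23
i=17 t=22 v=7: DROP (t<23-0); WM=23
i=18 t=23 v=4: → [16,30); WM=23
i=19 t=26 v=3: → [16,31); WM=24
i=20 t=12 v=9: DROP (t<24-0); WM=24
i=21 t=22 v=2: DROP (t<24-0); WM=24

[0,9)=6 [9,15)=2 [16,31)=6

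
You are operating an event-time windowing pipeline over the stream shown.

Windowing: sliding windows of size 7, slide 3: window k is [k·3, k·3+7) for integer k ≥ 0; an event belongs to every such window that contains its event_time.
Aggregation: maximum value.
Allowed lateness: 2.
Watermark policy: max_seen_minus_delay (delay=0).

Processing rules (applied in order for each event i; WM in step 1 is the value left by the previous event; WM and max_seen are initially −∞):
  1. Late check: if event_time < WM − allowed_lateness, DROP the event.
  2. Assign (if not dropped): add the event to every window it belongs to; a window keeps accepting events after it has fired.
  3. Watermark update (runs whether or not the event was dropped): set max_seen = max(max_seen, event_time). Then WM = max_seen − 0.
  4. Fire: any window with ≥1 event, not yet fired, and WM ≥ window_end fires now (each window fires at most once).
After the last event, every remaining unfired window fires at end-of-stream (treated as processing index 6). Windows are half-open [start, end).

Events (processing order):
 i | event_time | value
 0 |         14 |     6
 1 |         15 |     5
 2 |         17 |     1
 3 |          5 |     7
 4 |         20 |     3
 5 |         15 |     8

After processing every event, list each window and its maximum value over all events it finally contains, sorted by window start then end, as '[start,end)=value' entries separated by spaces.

[9,16)=6 [12,19)=6 [15,22)=5 [18,25)=3

i=0 t=14 v=6: → [12,19),[9,16); WM=14
i=1 t=15 v=5: → [15,22),[12,19),[9,16); WM=15
i=2 t=17 v=1: → [15,22),[12,19); WM=17; [9,16) fires=6
i=3 t=5 v=7: DROP (t<17-2); WM=17
i=4 t=20 v=3: → [18,25),[15,22); WM=20; [12,19) fires=6
i=5 t=15 v=8: DROP (t<20-2); WM=20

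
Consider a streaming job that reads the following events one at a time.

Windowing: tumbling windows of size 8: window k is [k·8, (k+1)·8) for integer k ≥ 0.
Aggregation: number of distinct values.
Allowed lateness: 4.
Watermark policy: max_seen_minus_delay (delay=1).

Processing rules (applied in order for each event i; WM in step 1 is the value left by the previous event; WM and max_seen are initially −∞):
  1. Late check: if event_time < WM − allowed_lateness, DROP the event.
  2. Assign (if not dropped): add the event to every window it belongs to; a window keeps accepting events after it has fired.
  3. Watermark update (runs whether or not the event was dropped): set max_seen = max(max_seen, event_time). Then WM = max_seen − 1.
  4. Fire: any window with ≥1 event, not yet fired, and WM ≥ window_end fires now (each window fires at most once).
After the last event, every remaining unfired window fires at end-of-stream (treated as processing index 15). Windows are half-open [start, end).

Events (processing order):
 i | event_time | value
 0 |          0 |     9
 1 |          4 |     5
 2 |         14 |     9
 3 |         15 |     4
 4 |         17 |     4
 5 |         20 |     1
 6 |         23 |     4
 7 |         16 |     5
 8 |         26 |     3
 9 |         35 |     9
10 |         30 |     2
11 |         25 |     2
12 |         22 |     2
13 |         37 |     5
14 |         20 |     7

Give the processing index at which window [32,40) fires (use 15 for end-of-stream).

i=0 t=0 v=9: → [0,8); WM=-1
i=1 t=4 v=5: → [0,8); WM=3
i=2 t=14 v=9: → [8,16); WM=13; [0,8) fires=2
i=3 t=15 v=4: → [8,16); WM=14
i=4 t=17 v=4: → [16,24); WM=16; [8,16) fires=2
i=5 t=20 v=1: → [16,24); WM=19
i=6 t=23 v=4: → [16,24); WM=22
i=7 t=16 v=5: DROP (t<22-4); WM=22
i=8 t=26 v=3: → [24,32); WM=25; [16,24) fires=2
i=9 t=35 v=9: → [32,40); WM=34; [24,32) fires=1
i=10 t=30 v=2: → [24,32); WM=34
i=11 t=25 v=2: DROP (t<34-4); WM=34
i=12 t=22 v=2: DROP (t<34-4); WM=34
i=13 t=37 v=5: → [32,40); WM=36
i=14 t=20 v=7: DROP (t<36-4); WM=36

15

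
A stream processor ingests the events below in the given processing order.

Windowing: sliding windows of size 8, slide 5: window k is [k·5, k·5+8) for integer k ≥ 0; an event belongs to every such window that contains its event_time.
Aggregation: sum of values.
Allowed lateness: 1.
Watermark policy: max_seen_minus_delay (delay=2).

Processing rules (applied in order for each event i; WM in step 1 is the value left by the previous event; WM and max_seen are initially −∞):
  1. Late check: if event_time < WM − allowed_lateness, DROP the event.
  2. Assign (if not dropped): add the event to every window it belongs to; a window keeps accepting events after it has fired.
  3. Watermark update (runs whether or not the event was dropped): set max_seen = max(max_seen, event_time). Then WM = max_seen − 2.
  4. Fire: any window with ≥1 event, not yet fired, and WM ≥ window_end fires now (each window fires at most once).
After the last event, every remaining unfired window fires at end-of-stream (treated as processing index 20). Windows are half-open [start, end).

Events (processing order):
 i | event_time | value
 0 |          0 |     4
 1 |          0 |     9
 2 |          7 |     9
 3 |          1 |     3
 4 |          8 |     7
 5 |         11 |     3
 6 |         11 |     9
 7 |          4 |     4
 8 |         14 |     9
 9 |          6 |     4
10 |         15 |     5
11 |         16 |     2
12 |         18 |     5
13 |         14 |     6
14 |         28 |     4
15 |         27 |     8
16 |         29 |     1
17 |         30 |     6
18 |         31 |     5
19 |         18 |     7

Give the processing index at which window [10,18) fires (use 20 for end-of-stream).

i=0 t=0 v=4: → [0,8); WM=-2
i=1 t=0 v=9: → [0,8); WM=-2
i=2 t=7 v=9: → [5,13),[0,8); WM=5
i=3 t=1 v=3: DROP (t<5-1); WM=5
i=4 t=8 v=7: → [5,13); WM=6
i=5 t=11 v=3: → [10,18),[5,13); WM=9; [0,8) fires=22
i=6 t=11 v=9: → [10,18),[5,13); WM=9
i=7 t=4 v=4: DROP (t<9-1); WM=9
i=8 t=14 v=9: → [10,18); WM=12
i=9 t=6 v=4: DROP (t<12-1); WM=12
i=10 t=15 v=5: → [15,23),[10,18); WM=13; [5,13) fires=28
i=11 t=16 v=2: → [15,23),[10,18); WM=14
i=12 t=18 v=5: → [15,23); WM=16
i=13 t=14 v=6: DROP (t<16-1); WM=16
i=14 t=28 v=4: → [25,33); WM=26; [10,18) fires=28 [15,23) fires=12
i=15 t=27 v=8: → [25,33),[20,28); WM=26
i=16 t=29 v=1: → [25,33); WM=27
i=17 t=30 v=6: → [30,38),[25,33); WM=28; [20,28) fires=8
i=18 t=31 v=5: → [30,38),[25,33); WM=29
i=19 t=18 v=7: DROP (t<29-1); WM=29

14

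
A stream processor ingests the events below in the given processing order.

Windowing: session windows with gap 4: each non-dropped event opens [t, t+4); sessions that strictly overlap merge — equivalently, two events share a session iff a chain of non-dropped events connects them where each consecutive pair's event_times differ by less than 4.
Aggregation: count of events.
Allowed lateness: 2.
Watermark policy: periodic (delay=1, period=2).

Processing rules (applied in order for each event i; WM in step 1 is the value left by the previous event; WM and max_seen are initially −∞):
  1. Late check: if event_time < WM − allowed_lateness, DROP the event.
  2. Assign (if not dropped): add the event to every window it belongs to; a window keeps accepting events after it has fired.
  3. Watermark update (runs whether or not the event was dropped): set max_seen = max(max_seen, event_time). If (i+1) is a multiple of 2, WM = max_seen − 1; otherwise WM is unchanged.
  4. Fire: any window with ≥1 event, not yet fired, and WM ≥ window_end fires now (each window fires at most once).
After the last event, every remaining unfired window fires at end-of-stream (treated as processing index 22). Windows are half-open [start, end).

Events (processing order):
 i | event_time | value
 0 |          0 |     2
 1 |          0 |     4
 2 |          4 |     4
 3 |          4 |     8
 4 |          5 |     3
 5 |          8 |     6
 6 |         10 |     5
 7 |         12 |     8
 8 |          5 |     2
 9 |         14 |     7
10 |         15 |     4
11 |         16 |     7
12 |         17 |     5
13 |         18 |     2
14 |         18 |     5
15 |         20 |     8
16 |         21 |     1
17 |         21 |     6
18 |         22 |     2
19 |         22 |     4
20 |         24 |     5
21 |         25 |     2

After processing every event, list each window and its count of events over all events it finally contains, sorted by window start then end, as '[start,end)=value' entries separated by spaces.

[0,4)=2 [4,29)=19

i=0 t=0 v=2: → [0,4); WM=−∞
i=1 t=0 v=4: → [0,4); WM=-1
i=2 t=4 v=4: → [4,8); WM=-1
i=3 t=4 v=8: → [4,8); WM=3
i=4 t=5 v=3: → [4,9); WM=3
i=5 t=8 v=6: → [4,12); WM=7
i=6 t=10 v=5: → [4,14); WM=7
i=7 t=12 v=8: → [4,16); WM=11
i=8 t=5 v=2: DROP (t<11-2); WM=11
i=9 t=14 v=7: → [4,18); WM=13
i=10 t=15 v=4: → [4,19); WM=13
i=11 t=16 v=7: → [4,20); WM=15
i=12 t=17 v=5: → [4,21); WM=15
i=13 t=18 v=2: → [4,22); WM=17
i=14 t=18 v=5: → [4,22); WM=17
i=15 t=20 v=8: → [4,24); WM=19
i=16 t=21 v=1: → [4,25); WM=19
i=17 t=21 v=6: → [4,25); WM=20
i=18 t=22 v=2: → [4,26); WM=20
i=19 t=22 v=4: → [4,26); WM=21
i=20 t=24 v=5: → [4,28); WM=21
i=21 t=25 v=2: → [4,29); WM=24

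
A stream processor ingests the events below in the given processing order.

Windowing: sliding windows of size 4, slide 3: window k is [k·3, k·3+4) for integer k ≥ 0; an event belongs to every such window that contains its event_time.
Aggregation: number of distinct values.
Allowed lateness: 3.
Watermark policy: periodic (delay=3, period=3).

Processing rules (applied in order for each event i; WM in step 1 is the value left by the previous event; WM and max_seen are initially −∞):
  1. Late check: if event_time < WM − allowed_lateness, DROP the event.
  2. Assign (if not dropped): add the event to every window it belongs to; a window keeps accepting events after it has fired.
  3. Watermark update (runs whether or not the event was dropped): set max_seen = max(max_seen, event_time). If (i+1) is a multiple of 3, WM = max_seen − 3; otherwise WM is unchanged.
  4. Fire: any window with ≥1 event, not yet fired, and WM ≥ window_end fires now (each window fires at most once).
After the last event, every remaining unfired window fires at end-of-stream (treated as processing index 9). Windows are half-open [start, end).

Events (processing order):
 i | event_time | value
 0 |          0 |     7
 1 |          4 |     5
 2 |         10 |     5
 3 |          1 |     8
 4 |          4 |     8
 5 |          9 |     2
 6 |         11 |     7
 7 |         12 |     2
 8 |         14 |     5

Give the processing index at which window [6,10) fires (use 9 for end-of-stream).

i=0 t=0 v=7: → [0,4); WM=−∞
i=1 t=4 v=5: → [3,7); WM=−∞
i=2 t=10 v=5: → [9,13); WM=7; [0,4) fires=1 [3,7) fires=1
i=3 t=1 v=8: DROP (t<7-3); WM=7
i=4 t=4 v=8: → [3,7); WM=7
i=5 t=9 v=2: → [9,13),[6,10); WM=7
i=6 t=11 v=7: → [9,13); WM=7
i=7 t=12 v=2: → [12,16),[9,13); WM=7
i=8 t=14 v=5: → [12,16); WM=11; [6,10) fires=1

8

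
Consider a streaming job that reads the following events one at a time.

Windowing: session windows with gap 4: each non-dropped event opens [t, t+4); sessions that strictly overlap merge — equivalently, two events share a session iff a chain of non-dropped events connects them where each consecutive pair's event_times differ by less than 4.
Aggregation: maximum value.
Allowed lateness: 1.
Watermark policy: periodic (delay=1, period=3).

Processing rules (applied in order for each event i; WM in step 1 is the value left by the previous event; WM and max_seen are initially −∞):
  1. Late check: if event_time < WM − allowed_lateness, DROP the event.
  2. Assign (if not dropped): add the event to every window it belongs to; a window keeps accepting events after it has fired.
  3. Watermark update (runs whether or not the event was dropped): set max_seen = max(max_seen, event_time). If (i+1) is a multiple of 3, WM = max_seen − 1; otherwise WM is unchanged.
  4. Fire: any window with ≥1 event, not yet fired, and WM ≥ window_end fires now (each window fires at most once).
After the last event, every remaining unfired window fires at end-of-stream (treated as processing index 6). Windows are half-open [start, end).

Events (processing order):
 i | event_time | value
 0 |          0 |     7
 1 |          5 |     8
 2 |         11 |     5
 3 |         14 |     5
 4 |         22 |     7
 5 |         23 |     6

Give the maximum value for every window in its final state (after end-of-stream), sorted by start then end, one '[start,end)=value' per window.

i=0 t=0 v=7: → [0,4); WM=−∞
i=1 t=5 v=8: → [5,9); WM=−∞
i=2 t=11 v=5: → [11,15); WM=10
i=3 t=14 v=5: → [11,18); WM=10
i=4 t=22 v=7: → [22,26); WM=10
i=5 t=23 v=6: → [22,27); WM=22

[0,4)=7 [5,9)=8 [11,18)=5 [22,27)=7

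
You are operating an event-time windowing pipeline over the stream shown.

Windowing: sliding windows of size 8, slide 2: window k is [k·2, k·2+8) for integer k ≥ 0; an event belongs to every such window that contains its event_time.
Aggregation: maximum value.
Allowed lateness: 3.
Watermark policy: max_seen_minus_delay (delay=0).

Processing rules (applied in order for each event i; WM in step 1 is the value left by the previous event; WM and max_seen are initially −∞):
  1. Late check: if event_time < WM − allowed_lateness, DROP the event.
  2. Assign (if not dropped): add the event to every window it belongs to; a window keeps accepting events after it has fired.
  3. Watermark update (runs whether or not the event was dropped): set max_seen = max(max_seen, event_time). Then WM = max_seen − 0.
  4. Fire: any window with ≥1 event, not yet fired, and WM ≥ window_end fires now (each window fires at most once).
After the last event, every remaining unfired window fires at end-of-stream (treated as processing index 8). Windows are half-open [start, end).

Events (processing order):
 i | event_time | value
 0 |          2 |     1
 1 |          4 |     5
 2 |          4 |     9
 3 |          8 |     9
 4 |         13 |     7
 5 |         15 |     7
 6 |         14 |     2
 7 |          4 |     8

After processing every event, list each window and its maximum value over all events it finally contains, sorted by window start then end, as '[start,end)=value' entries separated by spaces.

i=0 t=2 v=1: → [2,10),[0,8); WM=2
i=1 t=4 v=5: → [4,12),[2,10),[0,8); WM=4
i=2 t=4 v=9: → [4,12),[2,10),[0,8); WM=4
i=3 t=8 v=9: → [8,16),[6,14),[4,12),[2,10); WM=8; [0,8) fires=9
i=4 t=13 v=7: → [12,20),[10,18),[8,16),[6,14); WM=13; [2,10) fires=9 [4,12) fires=9
i=5 t=15 v=7: → [14,22),[12,20),[10,18),[8,16); WM=15; [6,14) fires=9
i=6 t=14 v=2: → [14,22),[12,20),[10,18),[8,16); WM=15
i=7 t=4 v=8: DROP (t<15-3); WM=15

[0,8)=9 [2,10)=9 [4,12)=9 [6,14)=9 [8,16)=9 [10,18)=7 [12,20)=7 [14,22)=7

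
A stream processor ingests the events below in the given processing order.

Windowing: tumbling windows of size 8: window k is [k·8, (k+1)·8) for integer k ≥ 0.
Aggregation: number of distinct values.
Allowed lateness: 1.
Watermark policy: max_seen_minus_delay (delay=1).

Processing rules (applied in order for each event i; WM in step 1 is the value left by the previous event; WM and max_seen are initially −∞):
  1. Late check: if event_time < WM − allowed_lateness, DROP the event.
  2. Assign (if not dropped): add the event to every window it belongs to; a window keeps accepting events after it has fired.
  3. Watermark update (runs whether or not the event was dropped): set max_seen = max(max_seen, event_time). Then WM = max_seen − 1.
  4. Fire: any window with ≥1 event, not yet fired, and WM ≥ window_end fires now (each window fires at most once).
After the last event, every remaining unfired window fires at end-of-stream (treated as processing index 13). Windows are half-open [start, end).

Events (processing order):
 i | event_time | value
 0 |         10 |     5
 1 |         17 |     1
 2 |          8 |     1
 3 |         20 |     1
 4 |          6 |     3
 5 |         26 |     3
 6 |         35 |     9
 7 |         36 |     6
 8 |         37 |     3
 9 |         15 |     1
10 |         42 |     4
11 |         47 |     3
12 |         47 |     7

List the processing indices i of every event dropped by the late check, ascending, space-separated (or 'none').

2 4 9

i=0 t=10 v=5: → [8,16); WM=9
i=1 t=17 v=1: → [16,24); WM=16; [8,16) fires=1
i=2 t=8 v=1: DROP (t<16-1); WM=16
i=3 t=20 v=1: → [16,24); WM=19
i=4 t=6 v=3: DROP (t<19-1); WM=19
i=5 t=26 v=3: → [24,32); WM=25; [16,24) fires=1
i=6 t=35 v=9: → [32,40); WM=34; [24,32) fires=1
i=7 t=36 v=6: → [32,40); WM=35
i=8 t=37 v=3: → [32,40); WM=36
i=9 t=15 v=1: DROP (t<36-1); WM=36
i=10 t=42 v=4: → [40,48); WM=41; [32,40) fires=3
i=11 t=47 v=3: → [40,48); WM=46
i=12 t=47 v=7: → [40,48); WM=46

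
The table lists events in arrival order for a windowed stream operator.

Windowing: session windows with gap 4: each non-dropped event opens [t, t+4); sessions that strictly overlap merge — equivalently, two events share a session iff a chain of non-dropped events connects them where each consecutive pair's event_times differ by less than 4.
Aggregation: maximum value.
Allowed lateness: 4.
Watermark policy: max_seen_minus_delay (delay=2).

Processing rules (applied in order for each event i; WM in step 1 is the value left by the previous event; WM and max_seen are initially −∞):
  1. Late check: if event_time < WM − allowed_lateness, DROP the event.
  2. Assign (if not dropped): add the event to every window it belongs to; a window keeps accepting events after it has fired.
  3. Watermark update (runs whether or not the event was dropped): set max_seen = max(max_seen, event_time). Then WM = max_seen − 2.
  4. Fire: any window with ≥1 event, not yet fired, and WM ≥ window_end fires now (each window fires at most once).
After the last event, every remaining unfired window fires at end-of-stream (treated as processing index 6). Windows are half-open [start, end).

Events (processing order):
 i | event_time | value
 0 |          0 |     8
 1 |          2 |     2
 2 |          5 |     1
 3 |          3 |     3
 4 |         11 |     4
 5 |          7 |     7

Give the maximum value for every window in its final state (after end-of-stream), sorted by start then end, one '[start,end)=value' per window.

i=0 t=0 v=8: → [0,4); WM=-2
i=1 t=2 v=2: → [0,6); WM=0
i=2 t=5 v=1: → [0,9); WM=3
i=3 t=3 v=3: → [0,9); WM=3
i=4 t=11 v=4: → [11,15); WM=9
i=5 t=7 v=7: → [0,11); WM=9

[0,11)=8 [11,15)=4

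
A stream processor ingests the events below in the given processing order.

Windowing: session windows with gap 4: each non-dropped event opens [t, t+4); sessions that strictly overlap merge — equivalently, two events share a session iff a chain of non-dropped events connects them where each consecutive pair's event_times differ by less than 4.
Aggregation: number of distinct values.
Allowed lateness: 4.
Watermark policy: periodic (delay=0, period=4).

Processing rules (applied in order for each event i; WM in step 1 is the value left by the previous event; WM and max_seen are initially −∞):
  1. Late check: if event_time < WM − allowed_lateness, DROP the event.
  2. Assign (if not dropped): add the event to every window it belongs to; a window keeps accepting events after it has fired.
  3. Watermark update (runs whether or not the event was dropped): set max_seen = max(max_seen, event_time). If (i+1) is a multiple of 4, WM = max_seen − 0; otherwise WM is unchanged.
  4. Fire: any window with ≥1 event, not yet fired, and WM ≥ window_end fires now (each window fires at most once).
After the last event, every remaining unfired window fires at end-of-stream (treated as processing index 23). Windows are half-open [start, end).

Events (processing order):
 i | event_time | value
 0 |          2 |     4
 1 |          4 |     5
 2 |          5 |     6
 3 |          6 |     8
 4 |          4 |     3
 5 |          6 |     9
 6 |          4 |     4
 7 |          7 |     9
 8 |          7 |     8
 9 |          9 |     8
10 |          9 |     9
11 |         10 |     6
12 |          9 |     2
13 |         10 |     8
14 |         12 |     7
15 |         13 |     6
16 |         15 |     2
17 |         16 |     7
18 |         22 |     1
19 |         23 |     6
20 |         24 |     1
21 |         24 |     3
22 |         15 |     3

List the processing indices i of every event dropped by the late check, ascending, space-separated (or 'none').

22

i=0 t=2 v=4: → [2,6); WM=−∞
i=1 t=4 v=5: → [2,8); WM=−∞
i=2 t=5 v=6: → [2,9); WM=−∞
i=3 t=6 v=8: → [2,10); WM=6
i=4 t=4 v=3: → [2,10); WM=6
i=5 t=6 v=9: → [2,10); WM=6
i=6 t=4 v=4: → [2,10); WM=6
i=7 t=7 v=9: → [2,11); WM=7
i=8 t=7 v=8: → [2,11); WM=7
i=9 t=9 v=8: → [2,13); WM=7
i=10 t=9 v=9: → [2,13); WM=7
i=11 t=10 v=6: → [2,14); WM=10
i=12 t=9 v=2: → [2,14); WM=10
i=13 t=10 v=8: → [2,14); WM=10
i=14 t=12 v=7: → [2,16); WM=10
i=15 t=13 v=6: → [2,17); WM=13
i=16 t=15 v=2: → [2,19); WM=13
i=17 t=16 v=7: → [2,20); WM=13
i=18 t=22 v=1: → [22,26); WM=13
i=19 t=23 v=6: → [22,27); WM=23
i=20 t=24 v=1: → [22,28); WM=23
i=21 t=24 v=3: → [22,28); WM=23
i=22 t=15 v=3: DROP (t<23-4); WM=23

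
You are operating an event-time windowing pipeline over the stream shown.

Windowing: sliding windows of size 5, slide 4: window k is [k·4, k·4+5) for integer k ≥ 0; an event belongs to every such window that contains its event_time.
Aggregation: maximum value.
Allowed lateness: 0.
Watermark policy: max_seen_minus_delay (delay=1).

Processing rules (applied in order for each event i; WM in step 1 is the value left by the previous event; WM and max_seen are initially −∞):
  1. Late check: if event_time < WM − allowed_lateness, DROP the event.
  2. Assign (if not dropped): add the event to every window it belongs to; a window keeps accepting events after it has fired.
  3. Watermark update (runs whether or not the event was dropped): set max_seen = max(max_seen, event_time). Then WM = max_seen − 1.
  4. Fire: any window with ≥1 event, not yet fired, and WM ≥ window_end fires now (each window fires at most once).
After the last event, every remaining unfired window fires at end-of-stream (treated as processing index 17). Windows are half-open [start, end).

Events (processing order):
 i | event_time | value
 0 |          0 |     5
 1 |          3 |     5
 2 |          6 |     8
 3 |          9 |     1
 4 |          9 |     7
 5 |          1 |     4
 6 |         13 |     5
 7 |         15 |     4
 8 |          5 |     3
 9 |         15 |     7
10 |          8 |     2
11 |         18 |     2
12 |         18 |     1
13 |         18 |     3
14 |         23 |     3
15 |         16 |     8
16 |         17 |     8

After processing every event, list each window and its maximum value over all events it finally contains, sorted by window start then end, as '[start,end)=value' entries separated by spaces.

[0,5)=5 [4,9)=8 [8,13)=7 [12,17)=7 [16,21)=3 [20,25)=3

i=0 t=0 v=5: → [0,5); WM=-1
i=1 t=3 v=5: → [0,5); WM=2
i=2 t=6 v=8: → [4,9); WM=5; [0,5) fires=5
i=3 t=9 v=1: → [8,13); WM=8
i=4 t=9 v=7: → [8,13); WM=8
i=5 t=1 v=4: DROP (t<8-0); WM=8
i=6 t=13 v=5: → [12,17); WM=12; [4,9) fires=8
i=7 t=15 v=4: → [12,17); WM=14; [8,13) fires=7
i=8 t=5 v=3: DROP (t<14-0); WM=14
i=9 t=15 v=7: → [12,17); WM=14
i=10 t=8 v=2: DROP (t<14-0); WM=14
i=11 t=18 v=2: → [16,21); WM=17; [12,17) fires=7
i=12 t=18 v=1: → [16,21); WM=17
i=13 t=18 v=3: → [16,21); WM=17
i=14 t=23 v=3: → [20,25); WM=22; [16,21) fires=3
i=15 t=16 v=8: DROP (t<22-0); WM=22
i=16 t=17 v=8: DROP (t<22-0); WM=22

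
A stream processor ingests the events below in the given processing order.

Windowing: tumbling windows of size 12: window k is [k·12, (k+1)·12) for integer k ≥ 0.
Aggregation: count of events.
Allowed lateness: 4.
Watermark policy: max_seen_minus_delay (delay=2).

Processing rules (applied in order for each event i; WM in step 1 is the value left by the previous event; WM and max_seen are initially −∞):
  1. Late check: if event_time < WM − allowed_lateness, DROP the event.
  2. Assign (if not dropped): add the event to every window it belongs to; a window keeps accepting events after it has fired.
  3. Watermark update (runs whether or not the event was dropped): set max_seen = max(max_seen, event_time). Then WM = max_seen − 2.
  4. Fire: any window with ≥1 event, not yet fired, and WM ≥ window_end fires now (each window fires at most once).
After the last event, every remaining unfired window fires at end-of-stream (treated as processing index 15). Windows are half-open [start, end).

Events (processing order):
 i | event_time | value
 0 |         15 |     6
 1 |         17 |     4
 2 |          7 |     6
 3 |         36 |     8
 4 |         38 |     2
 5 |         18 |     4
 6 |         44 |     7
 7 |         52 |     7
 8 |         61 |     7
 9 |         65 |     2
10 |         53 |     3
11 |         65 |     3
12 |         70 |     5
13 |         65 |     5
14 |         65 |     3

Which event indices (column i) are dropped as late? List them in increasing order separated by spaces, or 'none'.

i=0 t=15 v=6: → [12,24); WM=13
i=1 t=17 v=4: → [12,24); WM=15
i=2 t=7 v=6: DROP (t<15-4); WM=15
i=3 t=36 v=8: → [36,48); WM=34; [12,24) fires=2
i=4 t=38 v=2: → [36,48); WM=36
i=5 t=18 v=4: DROP (t<36-4); WM=36
i=6 t=44 v=7: → [36,48); WM=42
i=7 t=52 v=7: → [48,60); WM=50; [36,48) fires=3
i=8 t=61 v=7: → [60,72); WM=59
i=9 t=65 v=2: → [60,72); WM=63; [48,60) fires=1
i=10 t=53 v=3: DROP (t<63-4); WM=63
i=11 t=65 v=3: → [60,72); WM=63
i=12 t=70 v=5: → [60,72); WM=68
i=13 t=65 v=5: → [60,72); WM=68
i=14 t=65 v=3: → [60,72); WM=68

2 5 10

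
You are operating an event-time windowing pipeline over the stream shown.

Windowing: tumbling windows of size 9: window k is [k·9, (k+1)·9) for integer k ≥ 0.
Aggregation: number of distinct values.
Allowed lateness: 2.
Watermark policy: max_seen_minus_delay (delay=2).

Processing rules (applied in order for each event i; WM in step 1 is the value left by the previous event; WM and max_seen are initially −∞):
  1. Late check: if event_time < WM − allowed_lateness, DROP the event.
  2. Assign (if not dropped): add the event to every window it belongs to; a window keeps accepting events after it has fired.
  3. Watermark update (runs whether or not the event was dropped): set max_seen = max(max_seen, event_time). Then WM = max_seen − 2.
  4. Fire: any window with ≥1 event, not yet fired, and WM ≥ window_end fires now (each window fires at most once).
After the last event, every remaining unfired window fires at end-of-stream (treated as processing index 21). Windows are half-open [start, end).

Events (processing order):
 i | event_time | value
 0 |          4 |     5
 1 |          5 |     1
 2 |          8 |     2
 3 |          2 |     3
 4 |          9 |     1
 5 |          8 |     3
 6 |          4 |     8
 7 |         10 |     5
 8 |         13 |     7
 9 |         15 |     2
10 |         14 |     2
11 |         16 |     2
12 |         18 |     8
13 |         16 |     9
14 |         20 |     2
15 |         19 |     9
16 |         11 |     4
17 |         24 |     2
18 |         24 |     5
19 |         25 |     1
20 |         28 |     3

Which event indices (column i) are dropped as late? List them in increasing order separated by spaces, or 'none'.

i=0 t=4 v=5: → [0,9); WM=2
i=1 t=5 v=1: → [0,9); WM=3
i=2 t=8 v=2: → [0,9); WM=6
i=3 t=2 v=3: DROP (t<6-2); WM=6
i=4 t=9 v=1: → [9,18); WM=7
i=5 t=8 v=3: → [0,9); WM=7
i=6 t=4 v=8: DROP (t<7-2); WM=7
i=7 t=10 v=5: → [9,18); WM=8
i=8 t=13 v=7: → [9,18); WM=11; [0,9) fires=4
i=9 t=15 v=2: → [9,18); WM=13
i=10 t=14 v=2: → [9,18); WM=13
i=11 t=16 v=2: → [9,18); WM=14
i=12 t=18 v=8: → [18,27); WM=16
i=13 t=16 v=9: → [9,18); WM=16
i=14 t=20 v=2: → [18,27); WM=18; [9,18) fires=5
i=15 t=19 v=9: → [18,27); WM=18
i=16 t=11 v=4: DROP (t<18-2); WM=18
i=17 t=24 v=2: → [18,27); WM=22
i=18 t=24 v=5: → [18,27); WM=22
i=19 t=25 v=1: → [18,27); WM=23
i=20 t=28 v=3: → [27,36); WM=26

3 6 16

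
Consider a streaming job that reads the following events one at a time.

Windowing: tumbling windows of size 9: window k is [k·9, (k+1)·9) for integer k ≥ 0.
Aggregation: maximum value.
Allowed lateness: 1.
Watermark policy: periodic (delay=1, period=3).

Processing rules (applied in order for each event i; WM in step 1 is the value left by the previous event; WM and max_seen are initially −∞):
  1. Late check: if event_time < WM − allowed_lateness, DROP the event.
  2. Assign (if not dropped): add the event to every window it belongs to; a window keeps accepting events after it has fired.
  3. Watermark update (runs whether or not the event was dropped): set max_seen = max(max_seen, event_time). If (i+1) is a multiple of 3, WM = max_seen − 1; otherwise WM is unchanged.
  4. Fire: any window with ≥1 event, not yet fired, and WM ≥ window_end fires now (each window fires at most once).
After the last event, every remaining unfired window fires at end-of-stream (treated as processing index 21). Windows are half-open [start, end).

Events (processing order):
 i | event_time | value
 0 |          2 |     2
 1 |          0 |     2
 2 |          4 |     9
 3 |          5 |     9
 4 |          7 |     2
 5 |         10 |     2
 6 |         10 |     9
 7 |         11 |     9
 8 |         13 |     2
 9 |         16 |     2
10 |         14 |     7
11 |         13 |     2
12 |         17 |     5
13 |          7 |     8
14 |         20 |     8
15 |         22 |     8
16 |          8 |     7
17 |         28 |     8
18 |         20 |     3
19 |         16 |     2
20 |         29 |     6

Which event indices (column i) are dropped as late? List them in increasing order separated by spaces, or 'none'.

13 16 18 19

i=0 t=2 v=2: → [0,9); WM=−∞
i=1 t=0 v=2: → [0,9); WM=−∞
i=2 t=4 v=9: → [0,9); WM=3
i=3 t=5 v=9: → [0,9); WM=3
i=4 t=7 v=2: → [0,9); WM=3
i=5 t=10 v=2: → [9,18); WM=9; [0,9) fires=9
i=6 t=10 v=9: → [9,18); WM=9
i=7 t=11 v=9: → [9,18); WM=9
i=8 t=13 v=2: → [9,18); WM=12
i=9 t=16 v=2: → [9,18); WM=12
i=10 t=14 v=7: → [9,18); WM=12
i=11 t=13 v=2: → [9,18); WM=15
i=12 t=17 v=5: → [9,18); WM=15
i=13 t=7 v=8: DROP (t<15-1); WM=15
i=14 t=20 v=8: → [18,27); WM=19; [9,18) fires=9
i=15 t=22 v=8: → [18,27); WM=19
i=16 t=8 v=7: DROP (t<19-1); WM=19
i=17 t=28 v=8: → [27,36); WM=27; [18,27) fires=8
i=18 t=20 v=3: DROP (t<27-1); WM=27
i=19 t=16 v=2: DROP (t<27-1); WM=27
i=20 t=29 v=6: → [27,36); WM=28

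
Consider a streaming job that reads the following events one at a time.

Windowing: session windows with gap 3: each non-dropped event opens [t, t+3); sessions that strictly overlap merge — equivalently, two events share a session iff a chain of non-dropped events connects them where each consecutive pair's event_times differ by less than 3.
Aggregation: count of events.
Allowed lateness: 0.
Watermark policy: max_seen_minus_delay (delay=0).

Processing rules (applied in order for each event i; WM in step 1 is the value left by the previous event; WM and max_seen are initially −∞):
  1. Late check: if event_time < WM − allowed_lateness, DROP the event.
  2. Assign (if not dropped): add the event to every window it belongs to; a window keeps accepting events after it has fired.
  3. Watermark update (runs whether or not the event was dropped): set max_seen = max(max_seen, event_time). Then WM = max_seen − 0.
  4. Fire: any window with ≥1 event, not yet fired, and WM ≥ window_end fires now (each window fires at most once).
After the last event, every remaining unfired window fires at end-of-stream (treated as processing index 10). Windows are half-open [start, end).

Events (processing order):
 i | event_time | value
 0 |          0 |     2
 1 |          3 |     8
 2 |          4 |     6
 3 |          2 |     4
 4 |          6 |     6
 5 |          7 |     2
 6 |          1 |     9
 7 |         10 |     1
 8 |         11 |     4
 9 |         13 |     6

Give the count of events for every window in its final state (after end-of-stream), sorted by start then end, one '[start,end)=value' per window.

i=0 t=0 v=2: → [0,3); WM=0
i=1 t=3 v=8: → [3,6); WM=3
i=2 t=4 v=6: → [3,7); WM=4
i=3 t=2 v=4: DROP (t<4-0); WM=4
i=4 t=6 v=6: → [3,9); WM=6
i=5 t=7 v=2: → [3,10); WM=7
i=6 t=1 v=9: DROP (t<7-0); WM=7
i=7 t=10 v=1: → [10,13); WM=10
i=8 t=11 v=4: → [10,14); WM=11
i=9 t=13 v=6: → [10,16); WM=13

[0,3)=1 [3,10)=4 [10,16)=3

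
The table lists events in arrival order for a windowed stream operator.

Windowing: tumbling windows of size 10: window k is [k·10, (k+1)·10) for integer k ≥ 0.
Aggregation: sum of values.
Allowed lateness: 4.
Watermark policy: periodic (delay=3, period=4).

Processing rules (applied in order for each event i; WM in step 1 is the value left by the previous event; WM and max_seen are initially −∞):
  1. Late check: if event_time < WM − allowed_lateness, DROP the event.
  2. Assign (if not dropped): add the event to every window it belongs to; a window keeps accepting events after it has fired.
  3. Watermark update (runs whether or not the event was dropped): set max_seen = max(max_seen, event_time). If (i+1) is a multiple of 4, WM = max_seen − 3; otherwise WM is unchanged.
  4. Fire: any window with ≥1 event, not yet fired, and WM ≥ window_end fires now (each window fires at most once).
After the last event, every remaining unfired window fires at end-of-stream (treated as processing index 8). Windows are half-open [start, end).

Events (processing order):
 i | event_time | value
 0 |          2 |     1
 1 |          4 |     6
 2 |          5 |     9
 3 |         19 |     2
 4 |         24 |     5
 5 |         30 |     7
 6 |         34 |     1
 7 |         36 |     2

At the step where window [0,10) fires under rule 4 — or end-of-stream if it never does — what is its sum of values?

i=0 t=2 v=1: → [0,10); WM=−∞
i=1 t=4 v=6: → [0,10); WM=−∞
i=2 t=5 v=9: → [0,10); WM=−∞
i=3 t=19 v=2: → [10,20); WM=16; [0,10) fires=16
i=4 t=24 v=5: → [20,30); WM=16
i=5 t=30 v=7: → [30,40); WM=16
i=6 t=34 v=1: → [30,40); WM=16
i=7 t=36 v=2: → [30,40); WM=33; [10,20) fires=2 [20,30) fires=5

16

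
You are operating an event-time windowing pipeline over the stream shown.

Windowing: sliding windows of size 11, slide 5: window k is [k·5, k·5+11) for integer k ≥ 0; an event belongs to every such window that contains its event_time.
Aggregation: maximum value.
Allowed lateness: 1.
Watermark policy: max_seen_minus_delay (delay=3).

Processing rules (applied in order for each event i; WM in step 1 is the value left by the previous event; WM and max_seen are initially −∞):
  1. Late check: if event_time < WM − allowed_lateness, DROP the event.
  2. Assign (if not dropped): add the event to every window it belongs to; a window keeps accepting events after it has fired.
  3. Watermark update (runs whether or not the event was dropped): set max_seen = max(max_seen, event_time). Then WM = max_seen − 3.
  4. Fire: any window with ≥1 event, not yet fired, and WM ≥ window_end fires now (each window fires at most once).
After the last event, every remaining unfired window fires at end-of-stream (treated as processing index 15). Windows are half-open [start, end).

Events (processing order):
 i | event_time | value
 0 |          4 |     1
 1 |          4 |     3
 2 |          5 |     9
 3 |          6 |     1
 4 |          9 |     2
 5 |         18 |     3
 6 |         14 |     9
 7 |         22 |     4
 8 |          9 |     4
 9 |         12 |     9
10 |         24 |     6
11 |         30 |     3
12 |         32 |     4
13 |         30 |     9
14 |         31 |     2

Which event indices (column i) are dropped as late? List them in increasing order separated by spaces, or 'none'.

i=0 t=4 v=1: → [0,11); WM=1
i=1 t=4 v=3: → [0,11); WM=1
i=2 t=5 v=9: → [5,16),[0,11); WM=2
i=3 t=6 v=1: → [5,16),[0,11); WM=3
i=4 t=9 v=2: → [5,16),[0,11); WM=6
i=5 t=18 v=3: → [15,26),[10,21); WM=15; [0,11) fires=9
i=6 t=14 v=9: → [10,21),[5,16); WM=15
i=7 t=22 v=4: → [20,31),[15,26); WM=19; [5,16) fires=9
i=8 t=9 v=4: DROP (t<19-1); WM=19
i=9 t=12 v=9: DROP (t<19-1); WM=19
i=10 t=24 v=6: → [20,31),[15,26); WM=21; [10,21) fires=9
i=11 t=30 v=3: → [30,41),[25,36),[20,31); WM=27; [15,26) fires=6
i=12 t=32 v=4: → [30,41),[25,36); WM=29
i=13 t=30 v=9: → [30,41),[25,36),[20,31); WM=29
i=14 t=31 v=2: → [30,41),[25,36); WM=29

8 9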